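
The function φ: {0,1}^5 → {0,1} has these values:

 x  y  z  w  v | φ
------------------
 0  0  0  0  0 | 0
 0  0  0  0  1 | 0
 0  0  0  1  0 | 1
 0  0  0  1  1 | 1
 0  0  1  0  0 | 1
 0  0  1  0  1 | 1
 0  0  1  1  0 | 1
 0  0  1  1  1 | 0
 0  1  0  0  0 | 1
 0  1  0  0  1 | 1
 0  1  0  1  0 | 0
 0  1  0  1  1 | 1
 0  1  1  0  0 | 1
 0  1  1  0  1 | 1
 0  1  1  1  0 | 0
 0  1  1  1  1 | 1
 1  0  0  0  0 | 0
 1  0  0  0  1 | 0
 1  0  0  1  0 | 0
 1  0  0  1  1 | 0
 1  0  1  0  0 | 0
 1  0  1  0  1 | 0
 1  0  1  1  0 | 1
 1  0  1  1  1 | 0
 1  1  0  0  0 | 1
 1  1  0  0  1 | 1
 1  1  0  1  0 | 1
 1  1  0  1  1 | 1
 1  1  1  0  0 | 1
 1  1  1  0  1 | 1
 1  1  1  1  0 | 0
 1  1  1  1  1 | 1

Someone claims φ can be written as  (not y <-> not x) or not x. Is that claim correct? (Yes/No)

Check the formula against φ row by row:
  x=0, y=0, z=0, w=0, v=0: formula gives 1, but φ = 0 ✗
Since they disagree at (0,0,0,0,0), the expression is not a correct formula for φ.

No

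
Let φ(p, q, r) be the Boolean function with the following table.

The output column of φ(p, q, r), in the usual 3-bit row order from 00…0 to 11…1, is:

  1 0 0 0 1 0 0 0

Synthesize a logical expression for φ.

φ=1 on 2 inputs: (0,0,0), (1,0,0). Reading each as a conjunction of literals (¬p·¬q·¬r, p·¬q·¬r) and taking the OR gives the canonical DNF.

φ(p, q, r) = ((¬p ∧ ¬q) ∧ ¬r) ∨ ((p ∧ ¬q) ∧ ¬r)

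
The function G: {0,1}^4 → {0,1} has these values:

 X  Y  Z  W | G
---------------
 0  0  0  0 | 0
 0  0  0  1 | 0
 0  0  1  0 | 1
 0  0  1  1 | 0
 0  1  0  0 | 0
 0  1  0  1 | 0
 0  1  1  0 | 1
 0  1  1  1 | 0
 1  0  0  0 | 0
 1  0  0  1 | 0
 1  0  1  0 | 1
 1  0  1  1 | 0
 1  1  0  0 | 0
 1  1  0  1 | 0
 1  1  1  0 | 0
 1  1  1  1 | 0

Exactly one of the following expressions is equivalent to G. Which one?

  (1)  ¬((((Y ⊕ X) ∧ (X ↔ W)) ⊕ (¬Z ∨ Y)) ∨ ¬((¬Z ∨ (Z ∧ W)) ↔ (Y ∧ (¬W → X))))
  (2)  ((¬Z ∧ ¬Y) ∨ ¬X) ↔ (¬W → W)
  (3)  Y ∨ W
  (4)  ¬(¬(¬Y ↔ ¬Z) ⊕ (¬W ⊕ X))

(2): at (0,0,0,1) it gives 1, but G = 0 — eliminated.
(3): at (0,0,0,1) it gives 1, but G = 0 — eliminated.
(4): at (0,0,0,1) it gives 1, but G = 0 — eliminated.
Only (1) survives; checking it on all 16 rows confirms it matches G.

1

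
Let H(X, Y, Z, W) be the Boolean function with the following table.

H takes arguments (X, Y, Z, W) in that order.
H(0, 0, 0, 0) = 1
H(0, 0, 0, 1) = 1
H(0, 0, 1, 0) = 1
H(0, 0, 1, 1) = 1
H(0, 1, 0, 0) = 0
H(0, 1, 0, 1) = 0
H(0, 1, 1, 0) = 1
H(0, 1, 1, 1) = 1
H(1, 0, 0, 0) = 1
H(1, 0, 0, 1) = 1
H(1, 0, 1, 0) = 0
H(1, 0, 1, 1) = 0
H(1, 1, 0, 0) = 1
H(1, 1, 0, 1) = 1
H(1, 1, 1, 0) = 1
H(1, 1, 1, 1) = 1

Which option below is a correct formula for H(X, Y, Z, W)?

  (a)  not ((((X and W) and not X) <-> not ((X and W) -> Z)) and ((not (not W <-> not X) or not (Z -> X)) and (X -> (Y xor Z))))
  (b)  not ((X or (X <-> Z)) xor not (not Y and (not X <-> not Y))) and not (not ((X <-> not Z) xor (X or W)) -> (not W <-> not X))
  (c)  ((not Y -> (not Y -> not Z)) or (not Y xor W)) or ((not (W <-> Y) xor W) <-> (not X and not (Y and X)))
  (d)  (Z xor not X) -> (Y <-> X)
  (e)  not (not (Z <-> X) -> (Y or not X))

d

(a) disagrees with H on (0,0,0,1) (formula → 0, table → 1); rule it out.
(b) disagrees with H on (0,0,0,0) (formula → 0, table → 1); rule it out.
(c) disagrees with H on (0,0,1,1) (formula → 0, table → 1); rule it out.
(e) disagrees with H on (0,0,0,0) (formula → 0, table → 1); rule it out.
(d) is the remaining candidate, and it agrees with H on all 16 inputs.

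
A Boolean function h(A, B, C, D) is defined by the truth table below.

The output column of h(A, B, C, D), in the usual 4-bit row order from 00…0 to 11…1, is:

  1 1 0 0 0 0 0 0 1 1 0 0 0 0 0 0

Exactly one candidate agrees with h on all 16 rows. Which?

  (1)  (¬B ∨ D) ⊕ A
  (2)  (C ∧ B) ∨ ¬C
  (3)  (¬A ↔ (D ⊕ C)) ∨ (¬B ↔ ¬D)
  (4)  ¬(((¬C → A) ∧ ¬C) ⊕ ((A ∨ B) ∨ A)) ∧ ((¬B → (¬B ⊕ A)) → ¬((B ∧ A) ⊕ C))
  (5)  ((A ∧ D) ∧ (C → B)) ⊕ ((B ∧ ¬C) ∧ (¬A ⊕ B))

4

(1): at (0,0,1,0) it gives 1, but h = 0 — eliminated.
(2): at (0,1,0,0) it gives 1, but h = 0 — eliminated.
(3): at (0,0,1,0) it gives 1, but h = 0 — eliminated.
(5): at (0,0,0,0) it gives 0, but h = 1 — eliminated.
(4) is the remaining candidate, and it agrees with h on all 16 inputs.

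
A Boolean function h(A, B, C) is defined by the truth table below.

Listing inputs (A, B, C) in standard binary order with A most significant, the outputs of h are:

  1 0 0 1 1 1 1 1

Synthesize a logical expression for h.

The 0-rows are (0,0,1), (0,1,0). Take each as a conjunction (¬A·¬B·C, ¬A·B·¬C), form their disjunction, and complement — that gives a formula that is 1 everywhere h is.

h(A, B, C) = not (((not A and not B) and C) or ((not A and B) and not C))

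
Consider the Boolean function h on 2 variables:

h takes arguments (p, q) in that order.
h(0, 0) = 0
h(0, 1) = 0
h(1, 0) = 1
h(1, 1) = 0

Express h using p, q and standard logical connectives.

h is 1 on exactly one input, (1,0), whose minterm is p·¬q. So h is just that conjunction.

h(p, q) = p · q'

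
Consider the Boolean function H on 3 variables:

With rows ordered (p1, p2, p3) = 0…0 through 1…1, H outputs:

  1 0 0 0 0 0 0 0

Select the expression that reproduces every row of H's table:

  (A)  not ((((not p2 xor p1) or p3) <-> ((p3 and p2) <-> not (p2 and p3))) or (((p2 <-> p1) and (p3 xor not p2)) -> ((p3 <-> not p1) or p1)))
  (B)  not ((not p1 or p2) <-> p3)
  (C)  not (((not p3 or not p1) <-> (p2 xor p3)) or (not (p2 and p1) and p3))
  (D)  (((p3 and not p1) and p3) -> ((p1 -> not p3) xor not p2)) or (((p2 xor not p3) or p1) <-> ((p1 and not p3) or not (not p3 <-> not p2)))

(B): at (0,1,0) it gives 1, but H = 0 — eliminated.
(C): at (1,0,0) it gives 1, but H = 0 — eliminated.
(D): at (0,1,0) it gives 1, but H = 0 — eliminated.
(A) is the remaining candidate, and it agrees with H on all 8 inputs.

A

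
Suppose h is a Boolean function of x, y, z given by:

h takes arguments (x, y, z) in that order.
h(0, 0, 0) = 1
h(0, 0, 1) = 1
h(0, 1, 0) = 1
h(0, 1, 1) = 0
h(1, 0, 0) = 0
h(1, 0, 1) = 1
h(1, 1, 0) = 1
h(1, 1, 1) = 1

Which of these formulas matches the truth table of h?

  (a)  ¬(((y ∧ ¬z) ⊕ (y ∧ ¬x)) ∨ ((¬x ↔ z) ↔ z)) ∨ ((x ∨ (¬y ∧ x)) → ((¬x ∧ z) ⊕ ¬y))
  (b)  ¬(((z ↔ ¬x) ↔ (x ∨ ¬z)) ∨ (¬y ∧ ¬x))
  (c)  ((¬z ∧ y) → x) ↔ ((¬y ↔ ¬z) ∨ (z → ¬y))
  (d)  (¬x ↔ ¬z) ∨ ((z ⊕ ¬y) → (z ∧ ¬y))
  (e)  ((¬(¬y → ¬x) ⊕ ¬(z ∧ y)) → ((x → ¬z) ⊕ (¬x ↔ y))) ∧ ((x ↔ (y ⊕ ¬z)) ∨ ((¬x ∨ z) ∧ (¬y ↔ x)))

(a) disagrees with h on (0,1,1) (formula → 1, table → 0); rule it out.
(b) disagrees with h on (0,0,0) (formula → 0, table → 1); rule it out.
(c) disagrees with h on (0,1,0) (formula → 0, table → 1); rule it out.
(e) disagrees with h on (0,0,0) (formula → 0, table → 1); rule it out.
Only (d) survives; checking it on all 8 rows confirms it matches h.

d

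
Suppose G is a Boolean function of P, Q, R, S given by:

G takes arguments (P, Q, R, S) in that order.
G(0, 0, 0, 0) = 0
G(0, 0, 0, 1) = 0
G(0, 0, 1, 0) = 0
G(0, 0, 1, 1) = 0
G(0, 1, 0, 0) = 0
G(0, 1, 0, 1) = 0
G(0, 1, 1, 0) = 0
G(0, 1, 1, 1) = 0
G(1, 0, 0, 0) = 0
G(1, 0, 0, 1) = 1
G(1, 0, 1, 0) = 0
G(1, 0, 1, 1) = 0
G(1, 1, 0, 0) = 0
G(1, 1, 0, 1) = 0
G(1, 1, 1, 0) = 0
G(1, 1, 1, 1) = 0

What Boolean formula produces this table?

G(P, Q, R, S) = ((P & ~Q) & ~R) & S

Only row (1,0,0,1) gives 1. That row's minterm P·¬Q·¬R·S is G directly.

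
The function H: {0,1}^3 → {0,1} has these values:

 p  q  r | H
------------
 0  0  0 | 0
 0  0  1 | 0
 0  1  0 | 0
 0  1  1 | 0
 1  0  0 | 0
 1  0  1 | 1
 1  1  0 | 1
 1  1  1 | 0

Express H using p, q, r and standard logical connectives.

H(p, q, r) = ((p · q') · r) + ((p · q) · r')

H=1 on 2 inputs: (1,0,1), (1,1,0). Reading each as a conjunction of literals (p·¬q·r, p·q·¬r) and taking the OR gives the canonical DNF.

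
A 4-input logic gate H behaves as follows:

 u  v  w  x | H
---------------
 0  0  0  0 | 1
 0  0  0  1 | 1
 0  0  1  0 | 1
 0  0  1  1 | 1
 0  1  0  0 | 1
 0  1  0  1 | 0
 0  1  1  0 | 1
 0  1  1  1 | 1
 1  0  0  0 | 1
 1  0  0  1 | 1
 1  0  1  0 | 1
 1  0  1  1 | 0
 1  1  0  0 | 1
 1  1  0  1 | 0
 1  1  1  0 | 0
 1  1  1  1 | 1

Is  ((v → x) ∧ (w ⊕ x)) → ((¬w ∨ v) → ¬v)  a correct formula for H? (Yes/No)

Evaluate ((v → x) ∧ (w ⊕ x)) → ((¬w ∨ v) → ¬v) on each row and compare to H:
  u=0, v=0, w=0, x=0: formula gives 1, H = 1 ✓
  u=0, v=0, w=0, x=1: formula gives 1, H = 1 ✓
  u=0, v=0, w=1, x=0: formula gives 1, H = 1 ✓
  u=0, v=0, w=1, x=1: formula gives 1, H = 1 ✓
  …
  u=1, v=0, w=1, x=1: formula gives 1, but H = 0 ✗
A single disagreement suffices: at (1,0,1,1) they differ, so the formula does not compute H.

No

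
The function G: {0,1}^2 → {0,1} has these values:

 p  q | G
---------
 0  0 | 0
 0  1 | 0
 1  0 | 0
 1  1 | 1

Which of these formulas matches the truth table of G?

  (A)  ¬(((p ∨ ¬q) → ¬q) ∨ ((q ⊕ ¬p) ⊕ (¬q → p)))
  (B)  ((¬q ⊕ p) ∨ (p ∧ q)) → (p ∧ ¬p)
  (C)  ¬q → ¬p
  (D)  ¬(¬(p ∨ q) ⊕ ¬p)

(B) fails at (0,1): the formula yields 1, G is 0.
(C) fails at (0,0): the formula yields 1, G is 0.
(D) fails at (0,0): the formula yields 1, G is 0.
That leaves (A). Evaluating it on every row reproduces the table of G exactly.

A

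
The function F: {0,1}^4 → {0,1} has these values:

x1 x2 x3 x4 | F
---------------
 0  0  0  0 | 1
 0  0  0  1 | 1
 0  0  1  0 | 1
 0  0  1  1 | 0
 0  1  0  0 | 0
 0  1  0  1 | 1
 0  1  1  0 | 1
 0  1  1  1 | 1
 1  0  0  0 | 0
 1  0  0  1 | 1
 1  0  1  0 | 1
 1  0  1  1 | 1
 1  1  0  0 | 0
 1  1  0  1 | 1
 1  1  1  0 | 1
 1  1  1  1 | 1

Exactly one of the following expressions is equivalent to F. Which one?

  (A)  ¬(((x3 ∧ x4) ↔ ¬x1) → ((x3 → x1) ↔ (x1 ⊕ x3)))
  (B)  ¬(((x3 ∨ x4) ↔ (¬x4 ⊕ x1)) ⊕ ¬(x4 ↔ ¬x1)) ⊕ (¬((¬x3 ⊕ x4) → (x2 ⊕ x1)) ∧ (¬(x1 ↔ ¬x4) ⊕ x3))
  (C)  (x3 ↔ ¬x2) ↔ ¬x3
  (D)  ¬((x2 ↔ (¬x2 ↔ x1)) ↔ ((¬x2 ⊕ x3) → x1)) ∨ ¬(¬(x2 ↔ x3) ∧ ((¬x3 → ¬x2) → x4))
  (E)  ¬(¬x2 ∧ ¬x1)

B

(A) disagrees with F on (0,0,0,0) (formula → 0, table → 1); rule it out.
(C) disagrees with F on (0,0,0,0) (formula → 0, table → 1); rule it out.
(D) disagrees with F on (0,1,0,1) (formula → 0, table → 1); rule it out.
(E) disagrees with F on (0,0,0,0) (formula → 0, table → 1); rule it out.
(B) is the remaining candidate, and it agrees with F on all 16 inputs.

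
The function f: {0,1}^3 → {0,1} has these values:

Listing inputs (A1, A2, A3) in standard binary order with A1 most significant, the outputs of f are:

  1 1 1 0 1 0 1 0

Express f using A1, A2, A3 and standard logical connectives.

f(A1, A2, A3) = ~((((~A1 & A2) & A3) | ((A1 & ~A2) & A3)) | ((A1 & A2) & A3))

There are just 3 zero rows: (0,1,1), (1,0,1), (1,1,1). Their minterms are ¬A1·A2·A3, A1·¬A2·A3, A1·A2·A3; the OR of those covers precisely the 0-outputs, and negating it yields f.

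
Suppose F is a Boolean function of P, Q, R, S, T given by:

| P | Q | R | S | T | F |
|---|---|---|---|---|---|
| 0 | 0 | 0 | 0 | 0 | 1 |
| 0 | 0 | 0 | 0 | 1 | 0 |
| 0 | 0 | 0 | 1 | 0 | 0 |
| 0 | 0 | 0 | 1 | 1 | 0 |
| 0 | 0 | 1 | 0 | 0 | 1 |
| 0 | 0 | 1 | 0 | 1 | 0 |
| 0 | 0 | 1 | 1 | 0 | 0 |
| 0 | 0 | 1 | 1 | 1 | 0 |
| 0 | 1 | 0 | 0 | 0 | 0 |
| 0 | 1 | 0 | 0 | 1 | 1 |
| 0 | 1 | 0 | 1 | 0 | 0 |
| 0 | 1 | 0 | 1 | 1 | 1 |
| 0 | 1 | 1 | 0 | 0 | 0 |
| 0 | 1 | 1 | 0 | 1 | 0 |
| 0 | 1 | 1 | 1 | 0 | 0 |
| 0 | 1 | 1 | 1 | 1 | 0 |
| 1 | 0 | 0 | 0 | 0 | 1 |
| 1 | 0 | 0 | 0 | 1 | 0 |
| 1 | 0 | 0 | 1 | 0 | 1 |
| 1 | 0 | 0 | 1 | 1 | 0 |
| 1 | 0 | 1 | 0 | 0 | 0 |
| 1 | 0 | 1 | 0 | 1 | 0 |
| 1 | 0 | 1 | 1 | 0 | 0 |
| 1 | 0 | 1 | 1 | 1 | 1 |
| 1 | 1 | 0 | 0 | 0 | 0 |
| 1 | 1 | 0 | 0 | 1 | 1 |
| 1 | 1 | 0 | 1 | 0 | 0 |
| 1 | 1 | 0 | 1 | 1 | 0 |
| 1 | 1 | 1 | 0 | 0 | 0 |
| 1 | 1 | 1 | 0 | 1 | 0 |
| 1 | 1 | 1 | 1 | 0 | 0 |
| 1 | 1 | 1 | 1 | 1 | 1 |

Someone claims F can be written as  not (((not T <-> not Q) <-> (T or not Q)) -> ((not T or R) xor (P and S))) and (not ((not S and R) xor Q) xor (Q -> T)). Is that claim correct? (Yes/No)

No

Test each input against both F and the formula:
  P=0, Q=0, R=0, S=0, T=0: formula gives 0, but F = 1 ✗
A single disagreement suffices: at (0,0,0,0,0) they differ, so the formula does not compute F.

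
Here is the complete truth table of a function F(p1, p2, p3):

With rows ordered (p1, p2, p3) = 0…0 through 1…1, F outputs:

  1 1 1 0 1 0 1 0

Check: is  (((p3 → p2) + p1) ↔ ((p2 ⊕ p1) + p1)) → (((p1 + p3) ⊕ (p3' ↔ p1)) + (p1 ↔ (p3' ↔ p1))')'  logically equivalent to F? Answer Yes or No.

Check the formula against F row by row:
  p1=0, p2=0, p3=0: formula gives 1, F = 1 ✓
  p1=0, p2=0, p3=1: formula gives 0, but F = 1 ✗
Row (0,0,1) is a counterexample, so the formula is not equivalent to F.

No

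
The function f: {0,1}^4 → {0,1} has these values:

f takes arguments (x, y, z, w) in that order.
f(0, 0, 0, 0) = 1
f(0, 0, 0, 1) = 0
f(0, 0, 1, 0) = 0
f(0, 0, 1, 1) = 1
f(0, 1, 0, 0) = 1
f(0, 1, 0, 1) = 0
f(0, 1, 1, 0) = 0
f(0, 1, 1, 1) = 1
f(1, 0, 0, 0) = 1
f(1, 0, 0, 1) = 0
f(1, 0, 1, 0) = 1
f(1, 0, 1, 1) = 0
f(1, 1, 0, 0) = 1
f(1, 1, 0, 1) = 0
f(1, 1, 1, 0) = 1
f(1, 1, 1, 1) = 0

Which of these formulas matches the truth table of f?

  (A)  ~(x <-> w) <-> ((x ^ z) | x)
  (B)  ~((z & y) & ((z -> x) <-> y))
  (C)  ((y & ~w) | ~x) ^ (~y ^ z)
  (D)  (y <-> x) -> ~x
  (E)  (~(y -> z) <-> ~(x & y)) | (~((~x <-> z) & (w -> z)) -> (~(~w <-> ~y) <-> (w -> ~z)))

(B) disagrees with f on (0,0,0,1) (formula → 1, table → 0); rule it out.
(C) disagrees with f on (0,0,0,0) (formula → 0, table → 1); rule it out.
(D) disagrees with f on (0,0,0,1) (formula → 1, table → 0); rule it out.
(E) disagrees with f on (0,0,0,0) (formula → 0, table → 1); rule it out.
That leaves (A). Evaluating it on every row reproduces the table of f exactly.

A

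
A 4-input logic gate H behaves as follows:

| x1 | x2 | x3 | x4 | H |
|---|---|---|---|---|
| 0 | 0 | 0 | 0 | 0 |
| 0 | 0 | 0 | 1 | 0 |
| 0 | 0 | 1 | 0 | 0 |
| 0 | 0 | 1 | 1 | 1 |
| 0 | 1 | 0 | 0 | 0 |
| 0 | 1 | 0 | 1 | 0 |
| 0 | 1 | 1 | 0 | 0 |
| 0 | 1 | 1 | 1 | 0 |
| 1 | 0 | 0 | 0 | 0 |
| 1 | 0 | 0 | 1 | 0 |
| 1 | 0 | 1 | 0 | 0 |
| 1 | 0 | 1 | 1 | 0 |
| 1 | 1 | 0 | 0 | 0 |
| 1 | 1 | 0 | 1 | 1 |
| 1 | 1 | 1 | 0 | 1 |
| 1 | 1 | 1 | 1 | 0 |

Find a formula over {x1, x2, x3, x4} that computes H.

H(x1, x2, x3, x4) = ((((x1' · x2') · x3) · x4) + (((x1 · x2) · x3') · x4)) + (((x1 · x2) · x3) · x4')

H=1 on 3 inputs: (0,0,1,1), (1,1,0,1), (1,1,1,0). Reading each as a conjunction of literals (¬x1·¬x2·x3·x4, x1·x2·¬x3·x4, x1·x2·x3·¬x4) and taking the OR gives the canonical DNF.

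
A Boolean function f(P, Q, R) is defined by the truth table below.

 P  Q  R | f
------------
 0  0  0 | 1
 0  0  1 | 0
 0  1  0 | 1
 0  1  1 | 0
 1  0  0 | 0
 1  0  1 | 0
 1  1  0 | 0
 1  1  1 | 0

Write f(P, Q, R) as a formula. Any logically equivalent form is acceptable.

f(P, Q, R) = ((¬P ∧ ¬Q) ∧ ¬R) ∨ ((¬P ∧ Q) ∧ ¬R)

Collect the rows where f=1 — (0,0,0), (0,1,0) — and write one minterm per row: ¬P·¬Q·¬R, ¬P·Q·¬R. Their union (logical OR) reproduces the table exactly.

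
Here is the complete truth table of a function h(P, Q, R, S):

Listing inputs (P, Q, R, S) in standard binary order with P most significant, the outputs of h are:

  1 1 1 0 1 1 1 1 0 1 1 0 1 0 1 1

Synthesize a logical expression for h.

h(P, Q, R, S) = not ((((((not P and not Q) and R) and S) or (((P and not Q) and not R) and not S)) or (((P and not Q) and R) and S)) or (((P and Q) and not R) and S))

There are just 4 zero rows: (0,0,1,1), (1,0,0,0), (1,0,1,1), (1,1,0,1). Their minterms are ¬P·¬Q·R·S, P·¬Q·¬R·¬S, P·¬Q·R·S, P·Q·¬R·S; the OR of those covers precisely the 0-outputs, and negating it yields h.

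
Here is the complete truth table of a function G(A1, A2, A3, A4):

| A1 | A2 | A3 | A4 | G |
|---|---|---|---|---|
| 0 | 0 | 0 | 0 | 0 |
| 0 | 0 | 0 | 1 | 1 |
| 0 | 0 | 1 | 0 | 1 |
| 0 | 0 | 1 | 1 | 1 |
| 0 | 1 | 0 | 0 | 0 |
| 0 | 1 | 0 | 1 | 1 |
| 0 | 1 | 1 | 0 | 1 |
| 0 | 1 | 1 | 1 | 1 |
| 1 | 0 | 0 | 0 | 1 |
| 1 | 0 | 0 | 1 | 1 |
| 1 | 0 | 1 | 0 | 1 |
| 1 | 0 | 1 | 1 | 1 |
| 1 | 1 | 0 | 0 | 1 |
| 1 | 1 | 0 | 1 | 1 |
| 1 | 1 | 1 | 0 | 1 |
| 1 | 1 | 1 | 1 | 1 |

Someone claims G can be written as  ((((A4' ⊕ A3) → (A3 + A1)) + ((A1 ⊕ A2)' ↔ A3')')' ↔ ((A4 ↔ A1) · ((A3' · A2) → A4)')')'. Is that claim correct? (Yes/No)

Yes

Evaluate ((((A4' ⊕ A3) → (A3 + A1)) + ((A1 ⊕ A2)' ↔ A3')')' ↔ ((A4 ↔ A1) · ((A3' · A2) → A4)')')' on each row and compare to G:
  A1=0, A2=0, A3=0, A4=0: formula gives 0, G = 0 ✓
  A1=0, A2=0, A3=0, A4=1: formula gives 1, G = 1 ✓
  A1=0, A2=0, A3=1, A4=0: formula gives 1, G = 1 ✓
  A1=0, A2=0, A3=1, A4=1: formula gives 1, G = 1 ✓
  … (the remaining 12 rows also agree.)
No disagreement on any input; they are logically equivalent.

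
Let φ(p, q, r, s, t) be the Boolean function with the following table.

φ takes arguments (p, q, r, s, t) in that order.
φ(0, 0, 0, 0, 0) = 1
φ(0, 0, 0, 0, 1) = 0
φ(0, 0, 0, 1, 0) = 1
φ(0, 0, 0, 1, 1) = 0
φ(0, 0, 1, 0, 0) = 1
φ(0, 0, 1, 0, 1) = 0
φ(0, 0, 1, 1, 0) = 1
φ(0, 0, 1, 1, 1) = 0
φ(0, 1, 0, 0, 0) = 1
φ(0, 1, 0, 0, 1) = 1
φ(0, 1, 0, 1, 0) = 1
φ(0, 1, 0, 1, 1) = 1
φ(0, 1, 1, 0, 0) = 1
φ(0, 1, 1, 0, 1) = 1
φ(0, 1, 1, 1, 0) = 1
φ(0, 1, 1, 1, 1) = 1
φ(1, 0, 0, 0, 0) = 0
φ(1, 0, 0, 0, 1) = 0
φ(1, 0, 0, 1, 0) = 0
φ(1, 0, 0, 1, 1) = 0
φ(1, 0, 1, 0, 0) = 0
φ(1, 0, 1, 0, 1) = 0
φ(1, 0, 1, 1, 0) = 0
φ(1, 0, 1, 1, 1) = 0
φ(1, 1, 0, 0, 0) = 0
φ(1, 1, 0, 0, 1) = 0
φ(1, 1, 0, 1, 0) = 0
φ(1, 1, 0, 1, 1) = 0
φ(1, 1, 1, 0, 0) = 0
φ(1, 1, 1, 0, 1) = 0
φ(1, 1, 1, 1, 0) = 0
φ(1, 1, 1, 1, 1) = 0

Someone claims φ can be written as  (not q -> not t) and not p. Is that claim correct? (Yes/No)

Evaluate (not q -> not t) and not p on each row and compare to φ:
  p=0, q=0, r=0, s=0, t=0: formula gives 1, φ = 1 ✓
  p=0, q=0, r=0, s=0, t=1: formula gives 0, φ = 0 ✓
  p=0, q=0, r=0, s=1, t=0: formula gives 1, φ = 1 ✓
  p=0, q=0, r=0, s=1, t=1: formula gives 0, φ = 0 ✓
  … (the remaining 28 rows also agree.)
Every row agrees, so the formula is equivalent.

Yes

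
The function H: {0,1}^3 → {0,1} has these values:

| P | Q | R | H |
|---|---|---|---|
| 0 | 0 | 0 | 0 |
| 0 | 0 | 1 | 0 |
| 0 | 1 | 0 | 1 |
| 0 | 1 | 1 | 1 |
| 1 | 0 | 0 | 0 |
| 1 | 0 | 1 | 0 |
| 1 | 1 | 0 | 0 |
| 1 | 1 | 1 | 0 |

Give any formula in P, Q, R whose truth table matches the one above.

H(P, Q, R) = ((NOT P AND Q) AND NOT R) OR ((NOT P AND Q) AND R)

Collect the rows where H=1 — (0,1,0), (0,1,1) — and write one minterm per row: ¬P·Q·¬R, ¬P·Q·R. Their union (logical OR) reproduces the table exactly.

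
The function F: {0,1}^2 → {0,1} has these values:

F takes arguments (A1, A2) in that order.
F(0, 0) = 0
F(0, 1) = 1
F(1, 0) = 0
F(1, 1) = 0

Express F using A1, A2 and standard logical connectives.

1 only at (0,1): NOT A1 AND A2.

F(A1, A2) = NOT A1 AND A2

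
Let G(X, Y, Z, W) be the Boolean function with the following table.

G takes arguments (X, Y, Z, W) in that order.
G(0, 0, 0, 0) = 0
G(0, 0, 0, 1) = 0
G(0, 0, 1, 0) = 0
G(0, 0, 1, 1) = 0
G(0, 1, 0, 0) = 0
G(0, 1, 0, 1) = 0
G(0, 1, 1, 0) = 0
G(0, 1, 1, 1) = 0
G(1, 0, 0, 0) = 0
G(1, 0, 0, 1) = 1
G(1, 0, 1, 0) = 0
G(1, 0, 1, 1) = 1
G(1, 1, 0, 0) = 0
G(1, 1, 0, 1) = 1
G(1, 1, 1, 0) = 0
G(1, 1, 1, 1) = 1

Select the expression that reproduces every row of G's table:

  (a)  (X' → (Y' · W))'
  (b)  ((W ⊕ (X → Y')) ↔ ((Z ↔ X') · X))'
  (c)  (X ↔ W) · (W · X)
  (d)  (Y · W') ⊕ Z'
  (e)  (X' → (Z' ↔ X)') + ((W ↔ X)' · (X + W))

(a) disagrees with G on (0,0,0,0) (formula → 1, table → 0); rule it out.
(b) disagrees with G on (0,0,0,0) (formula → 1, table → 0); rule it out.
(d) disagrees with G on (0,0,0,0) (formula → 1, table → 0); rule it out.
(e) disagrees with G on (0,0,0,0) (formula → 1, table → 0); rule it out.
(c) is the remaining candidate, and it agrees with G on all 16 inputs.

c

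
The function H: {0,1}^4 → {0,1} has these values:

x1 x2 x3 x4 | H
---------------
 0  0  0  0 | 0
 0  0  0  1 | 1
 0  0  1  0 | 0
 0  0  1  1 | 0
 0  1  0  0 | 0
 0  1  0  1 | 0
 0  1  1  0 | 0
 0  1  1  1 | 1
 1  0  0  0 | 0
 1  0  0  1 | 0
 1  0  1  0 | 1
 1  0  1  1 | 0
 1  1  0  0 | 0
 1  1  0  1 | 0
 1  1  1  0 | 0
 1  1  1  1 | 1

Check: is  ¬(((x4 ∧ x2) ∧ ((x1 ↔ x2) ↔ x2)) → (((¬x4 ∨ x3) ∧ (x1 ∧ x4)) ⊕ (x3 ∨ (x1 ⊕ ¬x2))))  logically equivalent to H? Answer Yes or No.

No

Test each input against both H and the formula:
  x1=0, x2=0, x3=0, x4=0: formula gives 0, H = 0 ✓
  x1=0, x2=0, x3=0, x4=1: formula gives 0, but H = 1 ✗
A single disagreement suffices: at (0,0,0,1) they differ, so the formula does not compute H.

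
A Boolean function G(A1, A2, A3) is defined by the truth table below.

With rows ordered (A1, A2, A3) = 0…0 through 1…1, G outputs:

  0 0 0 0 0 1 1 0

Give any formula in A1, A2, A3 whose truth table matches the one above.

G=1 on 2 inputs: (1,0,1), (1,1,0). Reading each as a conjunction of literals (A1·¬A2·A3, A1·A2·¬A3) and taking the OR gives the canonical DNF.

G(A1, A2, A3) = ((A1 AND NOT A2) AND A3) OR ((A1 AND A2) AND NOT A3)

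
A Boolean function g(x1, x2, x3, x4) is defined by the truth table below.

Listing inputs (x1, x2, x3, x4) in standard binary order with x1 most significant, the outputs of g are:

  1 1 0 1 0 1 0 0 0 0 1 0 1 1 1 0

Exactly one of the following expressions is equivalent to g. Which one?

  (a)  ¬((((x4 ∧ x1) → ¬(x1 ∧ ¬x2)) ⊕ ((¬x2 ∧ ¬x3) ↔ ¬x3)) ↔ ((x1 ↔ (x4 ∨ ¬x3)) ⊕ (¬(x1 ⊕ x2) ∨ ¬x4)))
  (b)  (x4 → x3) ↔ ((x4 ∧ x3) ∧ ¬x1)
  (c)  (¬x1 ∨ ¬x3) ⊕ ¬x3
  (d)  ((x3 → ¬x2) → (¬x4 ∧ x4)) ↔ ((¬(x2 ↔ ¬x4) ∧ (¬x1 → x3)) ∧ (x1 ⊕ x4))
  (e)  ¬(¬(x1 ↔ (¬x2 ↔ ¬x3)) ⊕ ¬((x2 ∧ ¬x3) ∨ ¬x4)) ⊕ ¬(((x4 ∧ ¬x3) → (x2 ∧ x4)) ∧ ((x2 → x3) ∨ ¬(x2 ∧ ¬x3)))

(b) disagrees with g on (0,0,0,0) (formula → 0, table → 1); rule it out.
(c) disagrees with g on (0,0,0,0) (formula → 0, table → 1); rule it out.
(d) disagrees with g on (0,0,1,0) (formula → 1, table → 0); rule it out.
(e) disagrees with g on (0,0,0,0) (formula → 0, table → 1); rule it out.
(a) is the remaining candidate, and it agrees with g on all 16 inputs.

a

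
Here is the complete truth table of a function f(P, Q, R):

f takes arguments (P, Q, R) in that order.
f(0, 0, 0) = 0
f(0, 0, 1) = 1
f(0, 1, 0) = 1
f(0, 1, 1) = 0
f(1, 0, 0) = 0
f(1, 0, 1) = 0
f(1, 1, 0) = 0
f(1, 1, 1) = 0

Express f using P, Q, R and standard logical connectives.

f(P, Q, R) = ((~P & ~Q) & R) | ((~P & Q) & ~R)

Collect the rows where f=1 — (0,0,1), (0,1,0) — and write one minterm per row: ¬P·¬Q·R, ¬P·Q·¬R. Their union (logical OR) reproduces the table exactly.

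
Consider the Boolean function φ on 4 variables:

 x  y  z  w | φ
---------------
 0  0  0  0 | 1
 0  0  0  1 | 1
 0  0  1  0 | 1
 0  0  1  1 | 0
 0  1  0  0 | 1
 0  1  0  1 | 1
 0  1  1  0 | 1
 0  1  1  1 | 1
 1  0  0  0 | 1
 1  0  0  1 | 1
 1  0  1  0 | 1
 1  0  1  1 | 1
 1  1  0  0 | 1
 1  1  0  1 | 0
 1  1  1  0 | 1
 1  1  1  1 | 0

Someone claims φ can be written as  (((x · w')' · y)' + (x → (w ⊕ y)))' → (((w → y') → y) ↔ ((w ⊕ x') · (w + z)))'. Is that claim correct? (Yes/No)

Test each input against both φ and the formula:
  x=0, y=0, z=0, w=0: formula gives 1, φ = 1 ✓
  x=0, y=0, z=0, w=1: formula gives 1, φ = 1 ✓
  x=0, y=0, z=1, w=0: formula gives 1, φ = 1 ✓
  x=0, y=0, z=1, w=1: formula gives 1, but φ = 0 ✗
A single disagreement suffices: at (0,0,1,1) they differ, so the formula does not compute φ.

No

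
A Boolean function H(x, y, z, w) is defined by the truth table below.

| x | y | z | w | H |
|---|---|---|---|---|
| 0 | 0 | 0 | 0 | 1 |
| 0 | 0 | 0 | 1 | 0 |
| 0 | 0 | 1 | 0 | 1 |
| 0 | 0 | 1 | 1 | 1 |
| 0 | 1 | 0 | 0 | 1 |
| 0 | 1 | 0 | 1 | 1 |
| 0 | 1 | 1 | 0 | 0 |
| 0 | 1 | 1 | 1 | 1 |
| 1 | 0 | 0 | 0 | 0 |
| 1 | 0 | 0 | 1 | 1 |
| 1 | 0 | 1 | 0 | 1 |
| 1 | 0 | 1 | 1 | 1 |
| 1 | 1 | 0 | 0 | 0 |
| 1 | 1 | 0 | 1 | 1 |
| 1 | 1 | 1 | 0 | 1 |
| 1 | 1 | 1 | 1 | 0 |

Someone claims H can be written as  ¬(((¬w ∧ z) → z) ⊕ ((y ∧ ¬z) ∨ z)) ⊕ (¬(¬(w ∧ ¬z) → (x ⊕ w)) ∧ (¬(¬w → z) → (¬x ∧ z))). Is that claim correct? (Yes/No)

Evaluate ¬(((¬w ∧ z) → z) ⊕ ((y ∧ ¬z) ∨ z)) ⊕ (¬(¬(w ∧ ¬z) → (x ⊕ w)) ∧ (¬(¬w → z) → (¬x ∧ z))) on each row and compare to H:
  x=0, y=0, z=0, w=0: formula gives 0, but H = 1 ✗
Row (0,0,0,0) is a counterexample, so the formula is not equivalent to H.

No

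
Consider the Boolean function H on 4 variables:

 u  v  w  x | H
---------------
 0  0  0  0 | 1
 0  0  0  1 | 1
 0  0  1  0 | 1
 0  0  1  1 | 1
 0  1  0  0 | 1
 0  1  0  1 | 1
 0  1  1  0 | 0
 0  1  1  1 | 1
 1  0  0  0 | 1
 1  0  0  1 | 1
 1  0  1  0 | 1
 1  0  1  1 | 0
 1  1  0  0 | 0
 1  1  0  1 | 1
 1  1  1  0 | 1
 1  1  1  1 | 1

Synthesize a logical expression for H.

H(u, v, w, x) = NOT (((((NOT u AND v) AND w) AND NOT x) OR (((u AND NOT v) AND w) AND x)) OR (((u AND v) AND NOT w) AND NOT x))

The 0-rows are (0,1,1,0), (1,0,1,1), (1,1,0,0). Take each as a conjunction (¬u·v·w·¬x, u·¬v·w·x, u·v·¬w·¬x), form their disjunction, and complement — that gives a formula that is 1 everywhere H is.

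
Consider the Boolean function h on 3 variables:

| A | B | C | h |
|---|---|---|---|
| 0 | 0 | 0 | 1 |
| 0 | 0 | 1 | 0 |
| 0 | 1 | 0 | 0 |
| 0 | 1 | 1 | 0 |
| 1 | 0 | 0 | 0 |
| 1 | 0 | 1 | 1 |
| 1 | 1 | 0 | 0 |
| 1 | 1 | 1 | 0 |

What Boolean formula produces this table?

The 1-rows are (0,0,0), (1,0,1). Each contributes one minterm — ¬A·¬B·¬C; A·¬B·C — and their disjunction is a sum-of-products form of h.

h(A, B, C) = ((¬A ∧ ¬B) ∧ ¬C) ∨ ((A ∧ ¬B) ∧ C)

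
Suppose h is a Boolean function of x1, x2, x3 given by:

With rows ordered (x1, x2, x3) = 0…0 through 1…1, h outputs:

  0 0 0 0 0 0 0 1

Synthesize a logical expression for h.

The output is 1 only when every input is 1 — the AND of all inputs.

h(x1, x2, x3) = (x1 ∧ x2) ∧ x3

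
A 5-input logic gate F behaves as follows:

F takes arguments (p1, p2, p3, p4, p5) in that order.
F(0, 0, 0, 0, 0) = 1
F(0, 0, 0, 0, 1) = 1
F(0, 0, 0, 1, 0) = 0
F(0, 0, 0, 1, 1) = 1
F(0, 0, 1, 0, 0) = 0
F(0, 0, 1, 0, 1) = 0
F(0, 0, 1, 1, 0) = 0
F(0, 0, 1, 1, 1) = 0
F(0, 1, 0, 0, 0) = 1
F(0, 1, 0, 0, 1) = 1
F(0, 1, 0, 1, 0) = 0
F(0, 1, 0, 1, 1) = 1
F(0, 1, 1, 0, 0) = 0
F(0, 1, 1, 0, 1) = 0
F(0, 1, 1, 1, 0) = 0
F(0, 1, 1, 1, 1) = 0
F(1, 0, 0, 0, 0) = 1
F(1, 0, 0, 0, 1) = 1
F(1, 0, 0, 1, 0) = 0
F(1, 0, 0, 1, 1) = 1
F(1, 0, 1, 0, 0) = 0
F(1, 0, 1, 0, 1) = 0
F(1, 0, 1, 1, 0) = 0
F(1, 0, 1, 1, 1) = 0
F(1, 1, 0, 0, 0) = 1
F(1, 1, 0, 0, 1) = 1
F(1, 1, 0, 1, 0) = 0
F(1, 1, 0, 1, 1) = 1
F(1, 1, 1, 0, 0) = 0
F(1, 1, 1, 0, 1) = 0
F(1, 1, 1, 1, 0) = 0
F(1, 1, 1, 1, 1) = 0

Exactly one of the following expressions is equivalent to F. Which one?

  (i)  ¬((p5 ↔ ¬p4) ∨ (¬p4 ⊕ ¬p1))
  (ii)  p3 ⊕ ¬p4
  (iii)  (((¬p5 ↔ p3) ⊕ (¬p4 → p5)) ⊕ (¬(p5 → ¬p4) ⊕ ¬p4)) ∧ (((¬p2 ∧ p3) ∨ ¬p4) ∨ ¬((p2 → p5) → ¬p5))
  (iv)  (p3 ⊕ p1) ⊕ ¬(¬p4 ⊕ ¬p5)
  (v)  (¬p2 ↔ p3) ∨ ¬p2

iii

(i) disagrees with F on (0,0,0,0,1) (formula → 0, table → 1); rule it out.
(ii) disagrees with F on (0,0,0,1,1) (formula → 0, table → 1); rule it out.
(iv) disagrees with F on (0,0,0,0,1) (formula → 0, table → 1); rule it out.
(v) disagrees with F on (0,0,0,1,0) (formula → 1, table → 0); rule it out.
(iii) is the remaining candidate, and it agrees with F on all 32 inputs.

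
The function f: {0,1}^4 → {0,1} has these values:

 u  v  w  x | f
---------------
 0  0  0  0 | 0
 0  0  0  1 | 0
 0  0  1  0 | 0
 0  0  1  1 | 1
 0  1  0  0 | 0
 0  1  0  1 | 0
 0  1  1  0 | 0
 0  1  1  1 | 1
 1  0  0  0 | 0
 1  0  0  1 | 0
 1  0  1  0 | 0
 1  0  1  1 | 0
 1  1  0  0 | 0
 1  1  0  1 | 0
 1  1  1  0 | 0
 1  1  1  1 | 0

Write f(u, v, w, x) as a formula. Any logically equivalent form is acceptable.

Collect the rows where f=1 — (0,0,1,1), (0,1,1,1) — and write one minterm per row: ¬u·¬v·w·x, ¬u·v·w·x. Their union (logical OR) reproduces the table exactly.

f(u, v, w, x) = (((NOT u AND NOT v) AND w) AND x) OR (((NOT u AND v) AND w) AND x)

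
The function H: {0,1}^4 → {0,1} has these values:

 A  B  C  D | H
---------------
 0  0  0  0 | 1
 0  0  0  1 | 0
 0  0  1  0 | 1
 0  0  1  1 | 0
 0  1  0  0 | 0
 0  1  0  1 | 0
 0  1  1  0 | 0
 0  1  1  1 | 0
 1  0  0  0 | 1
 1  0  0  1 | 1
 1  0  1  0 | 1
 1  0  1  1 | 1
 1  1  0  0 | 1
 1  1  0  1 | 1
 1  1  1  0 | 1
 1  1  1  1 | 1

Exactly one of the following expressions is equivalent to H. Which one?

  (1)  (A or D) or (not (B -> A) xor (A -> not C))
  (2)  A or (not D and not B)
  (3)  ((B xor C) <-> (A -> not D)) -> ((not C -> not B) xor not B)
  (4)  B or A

2

(1) disagrees with H on (0,0,0,1) (formula → 1, table → 0); rule it out.
(3) disagrees with H on (0,0,0,1) (formula → 1, table → 0); rule it out.
(4) disagrees with H on (0,0,0,0) (formula → 0, table → 1); rule it out.
Only (2) survives; checking it on all 16 rows confirms it matches H.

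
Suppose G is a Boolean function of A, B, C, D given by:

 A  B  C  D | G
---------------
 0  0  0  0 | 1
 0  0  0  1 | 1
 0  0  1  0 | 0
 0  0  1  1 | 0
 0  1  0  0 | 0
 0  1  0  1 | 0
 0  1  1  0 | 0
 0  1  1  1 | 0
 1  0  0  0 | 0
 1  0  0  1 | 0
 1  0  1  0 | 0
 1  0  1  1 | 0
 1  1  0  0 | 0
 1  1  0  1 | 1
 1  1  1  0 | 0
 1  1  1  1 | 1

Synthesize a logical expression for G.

Collect the rows where G=1 — (0,0,0,0), (0,0,0,1), (1,1,0,1), (1,1,1,1) — and write one minterm per row: ¬A·¬B·¬C·¬D, ¬A·¬B·¬C·D, A·B·¬C·D, A·B·C·D. Their union (logical OR) reproduces the table exactly.

G(A, B, C, D) = (((((NOT A AND NOT B) AND NOT C) AND NOT D) OR (((NOT A AND NOT B) AND NOT C) AND D)) OR (((A AND B) AND NOT C) AND D)) OR (((A AND B) AND C) AND D)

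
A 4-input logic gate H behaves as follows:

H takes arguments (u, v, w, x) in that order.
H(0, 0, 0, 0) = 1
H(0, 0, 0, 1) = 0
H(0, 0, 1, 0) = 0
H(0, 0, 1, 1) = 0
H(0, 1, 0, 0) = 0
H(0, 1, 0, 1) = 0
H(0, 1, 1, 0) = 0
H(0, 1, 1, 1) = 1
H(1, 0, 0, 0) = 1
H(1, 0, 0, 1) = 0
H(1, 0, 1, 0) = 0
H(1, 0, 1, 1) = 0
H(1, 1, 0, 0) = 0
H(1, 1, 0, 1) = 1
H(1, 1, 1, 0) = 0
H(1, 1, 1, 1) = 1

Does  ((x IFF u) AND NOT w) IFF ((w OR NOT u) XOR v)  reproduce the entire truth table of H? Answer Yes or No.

Check the formula against H row by row:
  u=0, v=0, w=0, x=0: formula gives 1, H = 1 ✓
  u=0, v=0, w=0, x=1: formula gives 0, H = 0 ✓
  u=0, v=0, w=1, x=0: formula gives 0, H = 0 ✓
  u=0, v=0, w=1, x=1: formula gives 0, H = 0 ✓
  …
  u=0, v=1, w=0, x=1: formula gives 1, but H = 0 ✗
Row (0,1,0,1) is a counterexample, so the formula is not equivalent to H.

No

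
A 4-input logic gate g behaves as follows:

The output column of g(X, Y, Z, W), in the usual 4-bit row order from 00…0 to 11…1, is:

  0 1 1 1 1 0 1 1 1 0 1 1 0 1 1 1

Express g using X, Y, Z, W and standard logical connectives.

g(X, Y, Z, W) = ~((((((~X & ~Y) & ~Z) & ~W) | (((~X & Y) & ~Z) & W)) | (((X & ~Y) & ~Z) & W)) | (((X & Y) & ~Z) & ~W))

g is 0 on only 4 rows — (0,0,0,0), (0,1,0,1), (1,0,0,1), (1,1,0,0). Writing each as a minterm (¬X·¬Y·¬Z·¬W, ¬X·Y·¬Z·W, X·¬Y·¬Z·W, X·Y·¬Z·¬W) and OR-ing them characterizes exactly where g=0, so g is the negation of that disjunction.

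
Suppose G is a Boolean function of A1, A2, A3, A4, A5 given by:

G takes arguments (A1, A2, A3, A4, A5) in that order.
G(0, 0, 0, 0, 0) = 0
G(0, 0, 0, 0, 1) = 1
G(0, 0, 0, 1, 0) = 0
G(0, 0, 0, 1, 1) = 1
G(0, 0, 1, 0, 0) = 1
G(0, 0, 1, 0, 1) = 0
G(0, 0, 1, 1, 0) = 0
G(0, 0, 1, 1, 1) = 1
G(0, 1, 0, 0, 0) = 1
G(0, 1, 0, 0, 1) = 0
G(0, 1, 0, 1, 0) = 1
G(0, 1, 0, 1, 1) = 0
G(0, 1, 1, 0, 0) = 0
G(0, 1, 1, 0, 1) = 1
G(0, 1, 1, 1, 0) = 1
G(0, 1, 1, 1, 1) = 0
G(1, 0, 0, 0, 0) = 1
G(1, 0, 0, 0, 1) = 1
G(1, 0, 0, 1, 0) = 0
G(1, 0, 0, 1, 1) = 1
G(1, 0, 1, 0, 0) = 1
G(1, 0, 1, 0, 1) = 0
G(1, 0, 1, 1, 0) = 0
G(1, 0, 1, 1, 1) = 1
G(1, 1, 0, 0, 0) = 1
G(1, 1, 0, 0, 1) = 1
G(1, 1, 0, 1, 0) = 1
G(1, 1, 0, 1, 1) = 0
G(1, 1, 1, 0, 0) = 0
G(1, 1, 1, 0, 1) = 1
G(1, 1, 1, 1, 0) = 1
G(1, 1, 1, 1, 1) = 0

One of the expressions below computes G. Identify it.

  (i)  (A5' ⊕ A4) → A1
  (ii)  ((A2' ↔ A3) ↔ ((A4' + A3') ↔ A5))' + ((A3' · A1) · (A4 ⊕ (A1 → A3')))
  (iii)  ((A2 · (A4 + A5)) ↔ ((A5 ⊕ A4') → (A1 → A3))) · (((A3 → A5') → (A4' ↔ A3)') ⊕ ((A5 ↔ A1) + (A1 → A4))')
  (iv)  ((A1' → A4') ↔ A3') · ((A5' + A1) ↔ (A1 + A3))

ii

(i): at (0,0,0,1,0) it gives 1, but G = 0 — eliminated.
(iii): at (0,0,0,0,1) it gives 0, but G = 1 — eliminated.
(iv): at (0,0,0,1,1) it gives 0, but G = 1 — eliminated.
Only (ii) survives; checking it on all 32 rows confirms it matches G.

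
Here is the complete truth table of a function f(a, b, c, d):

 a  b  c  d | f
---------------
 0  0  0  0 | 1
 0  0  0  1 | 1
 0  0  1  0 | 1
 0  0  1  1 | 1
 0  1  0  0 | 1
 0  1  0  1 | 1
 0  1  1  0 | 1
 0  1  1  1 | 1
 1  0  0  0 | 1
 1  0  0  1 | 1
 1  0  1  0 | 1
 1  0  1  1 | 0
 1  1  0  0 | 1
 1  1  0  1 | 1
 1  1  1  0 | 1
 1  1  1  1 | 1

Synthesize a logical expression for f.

f(a, b, c, d) = NOT (((a AND NOT b) AND c) AND d)

f is 0 on exactly one input, (1,0,1,1), whose minterm is a·¬b·c·d. So f is the negation of that single conjunction.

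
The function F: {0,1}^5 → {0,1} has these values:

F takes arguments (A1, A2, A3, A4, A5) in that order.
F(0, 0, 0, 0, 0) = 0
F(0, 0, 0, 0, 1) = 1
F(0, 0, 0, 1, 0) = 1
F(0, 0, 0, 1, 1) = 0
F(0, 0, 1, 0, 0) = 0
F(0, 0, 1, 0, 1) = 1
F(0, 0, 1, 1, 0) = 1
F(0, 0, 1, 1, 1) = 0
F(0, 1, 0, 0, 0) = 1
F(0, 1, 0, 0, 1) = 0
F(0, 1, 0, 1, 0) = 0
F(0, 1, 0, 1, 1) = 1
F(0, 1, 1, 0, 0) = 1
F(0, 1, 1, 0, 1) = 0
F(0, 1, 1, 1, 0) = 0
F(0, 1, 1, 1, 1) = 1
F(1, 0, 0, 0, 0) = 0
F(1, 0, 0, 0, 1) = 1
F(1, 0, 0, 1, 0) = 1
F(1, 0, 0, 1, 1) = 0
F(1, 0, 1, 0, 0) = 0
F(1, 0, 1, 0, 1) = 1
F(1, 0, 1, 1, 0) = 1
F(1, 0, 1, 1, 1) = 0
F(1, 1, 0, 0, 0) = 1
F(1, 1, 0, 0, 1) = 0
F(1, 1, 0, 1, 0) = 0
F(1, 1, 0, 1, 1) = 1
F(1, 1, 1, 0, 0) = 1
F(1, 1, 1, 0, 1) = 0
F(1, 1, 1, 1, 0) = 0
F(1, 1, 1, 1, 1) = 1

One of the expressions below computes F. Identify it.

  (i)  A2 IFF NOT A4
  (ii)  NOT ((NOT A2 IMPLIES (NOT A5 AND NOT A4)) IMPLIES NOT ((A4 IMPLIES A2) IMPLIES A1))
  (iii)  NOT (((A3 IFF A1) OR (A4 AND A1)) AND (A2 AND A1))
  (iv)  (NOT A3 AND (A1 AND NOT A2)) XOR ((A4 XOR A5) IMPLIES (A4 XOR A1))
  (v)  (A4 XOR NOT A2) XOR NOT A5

v

(i) fails at (0,0,0,0,1): the formula yields 0, F is 1.
(ii) fails at (0,0,0,0,1): the formula yields 0, F is 1.
(iii) fails at (0,0,0,0,0): the formula yields 1, F is 0.
(iv) fails at (0,0,0,0,0): the formula yields 1, F is 0.
That leaves (v). Evaluating it on every row reproduces the table of F exactly.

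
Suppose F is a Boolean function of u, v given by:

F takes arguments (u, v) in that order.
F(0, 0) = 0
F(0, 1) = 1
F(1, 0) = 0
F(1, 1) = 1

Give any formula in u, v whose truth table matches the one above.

The output simply equals v.

F(u, v) = v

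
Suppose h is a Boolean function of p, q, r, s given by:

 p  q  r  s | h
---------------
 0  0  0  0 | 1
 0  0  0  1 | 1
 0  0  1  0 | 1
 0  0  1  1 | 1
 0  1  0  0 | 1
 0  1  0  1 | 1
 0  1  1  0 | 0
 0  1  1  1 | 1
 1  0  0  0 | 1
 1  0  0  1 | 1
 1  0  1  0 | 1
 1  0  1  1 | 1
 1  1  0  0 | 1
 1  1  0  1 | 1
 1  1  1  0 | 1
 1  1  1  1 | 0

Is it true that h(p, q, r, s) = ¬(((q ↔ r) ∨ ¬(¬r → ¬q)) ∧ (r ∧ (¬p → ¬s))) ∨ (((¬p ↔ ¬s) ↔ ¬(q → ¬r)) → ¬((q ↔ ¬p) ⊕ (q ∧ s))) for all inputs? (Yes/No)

Evaluate ¬(((q ↔ r) ∨ ¬(¬r → ¬q)) ∧ (r ∧ (¬p → ¬s))) ∨ (((¬p ↔ ¬s) ↔ ¬(q → ¬r)) → ¬((q ↔ ¬p) ⊕ (q ∧ s))) on each row and compare to h:
  p=0, q=0, r=0, s=0: formula gives 1, h = 1 ✓
  p=0, q=0, r=0, s=1: formula gives 1, h = 1 ✓
  p=0, q=0, r=1, s=0: formula gives 1, h = 1 ✓
  p=0, q=0, r=1, s=1: formula gives 1, h = 1 ✓
  … (the remaining 12 rows also agree.)
No disagreement on any input; they are logically equivalent.

Yes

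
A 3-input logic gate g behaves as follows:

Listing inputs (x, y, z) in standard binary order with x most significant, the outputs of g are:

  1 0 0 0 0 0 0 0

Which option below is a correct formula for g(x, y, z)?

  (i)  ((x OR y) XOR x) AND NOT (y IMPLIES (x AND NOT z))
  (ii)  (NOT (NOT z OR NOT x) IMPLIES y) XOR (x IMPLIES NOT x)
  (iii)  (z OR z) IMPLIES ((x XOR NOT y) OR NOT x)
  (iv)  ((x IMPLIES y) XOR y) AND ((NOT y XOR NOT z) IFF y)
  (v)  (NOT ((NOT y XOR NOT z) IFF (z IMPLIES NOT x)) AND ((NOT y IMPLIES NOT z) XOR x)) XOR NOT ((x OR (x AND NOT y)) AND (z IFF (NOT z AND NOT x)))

iv

(i) disagrees with g on (0,0,0) (formula → 0, table → 1); rule it out.
(ii) disagrees with g on (0,0,0) (formula → 0, table → 1); rule it out.
(iii) disagrees with g on (0,0,1) (formula → 1, table → 0); rule it out.
(v) disagrees with g on (0,0,0) (formula → 0, table → 1); rule it out.
That leaves (iv). Evaluating it on every row reproduces the table of g exactly.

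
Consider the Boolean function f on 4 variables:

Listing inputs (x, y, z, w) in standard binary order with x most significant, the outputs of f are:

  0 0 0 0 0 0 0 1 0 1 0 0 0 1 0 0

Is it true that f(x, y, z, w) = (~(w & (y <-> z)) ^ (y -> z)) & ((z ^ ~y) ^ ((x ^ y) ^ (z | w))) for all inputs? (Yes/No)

No

Test each input against both f and the formula:
  x=0, y=0, z=0, w=0: formula gives 0, f = 0 ✓
  x=0, y=0, z=0, w=1: formula gives 0, f = 0 ✓
  x=0, y=0, z=1, w=0: formula gives 0, f = 0 ✓
  x=0, y=0, z=1, w=1: formula gives 0, f = 0 ✓
  x=0, y=1, z=0, w=0: formula gives 1, but f = 0 ✗
A single disagreement suffices: at (0,1,0,0) they differ, so the formula does not compute f.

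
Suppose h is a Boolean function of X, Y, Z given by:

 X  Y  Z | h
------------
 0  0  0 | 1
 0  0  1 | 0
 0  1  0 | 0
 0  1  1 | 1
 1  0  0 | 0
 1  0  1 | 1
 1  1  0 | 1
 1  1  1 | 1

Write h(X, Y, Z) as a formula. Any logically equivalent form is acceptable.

h(X, Y, Z) = not ((((not X and not Y) and Z) or ((not X and Y) and not Z)) or ((X and not Y) and not Z))

The 0-rows are (0,0,1), (0,1,0), (1,0,0). Take each as a conjunction (¬X·¬Y·Z, ¬X·Y·¬Z, X·¬Y·¬Z), form their disjunction, and complement — that gives a formula that is 1 everywhere h is.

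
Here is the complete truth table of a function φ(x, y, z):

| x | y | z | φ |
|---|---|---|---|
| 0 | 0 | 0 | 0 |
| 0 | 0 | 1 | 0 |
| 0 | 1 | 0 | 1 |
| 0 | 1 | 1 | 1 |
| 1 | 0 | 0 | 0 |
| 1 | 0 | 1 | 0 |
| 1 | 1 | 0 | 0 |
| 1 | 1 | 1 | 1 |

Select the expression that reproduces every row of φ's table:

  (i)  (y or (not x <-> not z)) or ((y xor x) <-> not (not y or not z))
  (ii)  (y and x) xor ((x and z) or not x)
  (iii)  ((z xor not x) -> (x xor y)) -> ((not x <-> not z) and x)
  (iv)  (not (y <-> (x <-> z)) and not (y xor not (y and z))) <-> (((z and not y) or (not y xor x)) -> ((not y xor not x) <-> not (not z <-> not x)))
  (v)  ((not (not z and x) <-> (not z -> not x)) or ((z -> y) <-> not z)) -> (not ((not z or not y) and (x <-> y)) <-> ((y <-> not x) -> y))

(i) fails at (0,0,0): the formula yields 1, φ is 0.
(ii) fails at (0,0,0): the formula yields 1, φ is 0.
(iii) fails at (0,0,0): the formula yields 1, φ is 0.
(iv) fails at (0,0,1): the formula yields 1, φ is 0.
(v) is the remaining candidate, and it agrees with φ on all 8 inputs.

v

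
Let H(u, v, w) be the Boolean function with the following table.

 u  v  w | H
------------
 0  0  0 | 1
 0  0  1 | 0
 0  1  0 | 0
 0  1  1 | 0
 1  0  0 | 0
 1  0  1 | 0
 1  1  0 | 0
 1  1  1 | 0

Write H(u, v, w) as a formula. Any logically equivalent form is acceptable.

H(u, v, w) = not ((u or v) or w)

The output is 1 only when every input is 0 — NOR of all inputs.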